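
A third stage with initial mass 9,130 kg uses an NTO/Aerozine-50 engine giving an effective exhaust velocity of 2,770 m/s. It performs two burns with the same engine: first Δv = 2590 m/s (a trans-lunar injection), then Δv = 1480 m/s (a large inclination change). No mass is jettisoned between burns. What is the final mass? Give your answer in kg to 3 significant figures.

final mass ≈ 2100 kg

After the first burn: m = 9130 × exp(−2590/2770.0) = 9130 × 0.39258 = 3,584.26 kg.
After the second burn: m = 3,584.26 × exp(−1480/2770.0) = 3,584.26 × 0.58608 = 2,100.66 kg.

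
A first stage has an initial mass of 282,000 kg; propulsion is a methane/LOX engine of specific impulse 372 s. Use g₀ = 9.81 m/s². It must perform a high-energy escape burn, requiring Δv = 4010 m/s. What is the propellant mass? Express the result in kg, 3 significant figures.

propellant mass ≈ 188000 kg

v_e = Isp · g₀ = 372 × 9.81 = 3649.3 m/s.
m₀/m_f = exp(Δv / v_e) = exp(4010 / 3649.3) = exp(1.0988) = 3.0007.
m_f = 282,000 / 3.0007 = 93,978.1 kg, so propellant = m₀ − m_f = 282,000 − 93,978.1 = 188,021.9 kg.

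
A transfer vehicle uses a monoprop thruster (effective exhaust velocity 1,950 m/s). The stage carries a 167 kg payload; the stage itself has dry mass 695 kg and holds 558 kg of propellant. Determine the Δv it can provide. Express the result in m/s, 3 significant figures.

Δv ≈ 973 m/s

m₀ = payload + dry + propellant = 167 + 695 + 558 = 1,420 kg.
m_f = payload + dry = 167 + 695 = 862 kg.
Rocket equation: Δv = v_e · ln(m₀/m_f) = 1950.0 × ln(1.647) = 1950.0 × 0.4992 ≈ 973.4 m/s.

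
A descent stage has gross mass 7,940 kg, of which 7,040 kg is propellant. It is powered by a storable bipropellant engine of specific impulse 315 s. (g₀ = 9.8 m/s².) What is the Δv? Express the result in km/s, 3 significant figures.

Δv ≈ 6.72 km/s

v_e = Isp · g₀ = 315 × 9.8 = 3087.0 m/s.
m_f = m₀ − m_prop = 7,940 − 7,040 = 900 kg.
Δv = v_e · ln(m₀/m_f) = 3087.0 × ln(8.822) = 3087.0 × 2.1773 ≈ 6721.2 m/s.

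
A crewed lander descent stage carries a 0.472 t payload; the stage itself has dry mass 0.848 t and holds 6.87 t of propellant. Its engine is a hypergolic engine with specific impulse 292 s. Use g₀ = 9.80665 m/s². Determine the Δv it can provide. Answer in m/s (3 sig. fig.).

Δv ≈ 5230 m/s

v_e = Isp · g₀ = 292 × 9.80665 = 2863.5 m/s.
m₀ = payload + dry + propellant = 0.472 + 0.848 + 6.87 = 8.19 t.
m_f = payload + dry = 0.472 + 0.848 = 1.32 t.
Using Δv = v_e ln(m₀/m_f): Δv = v_e · ln(m₀/m_f) = 2863.5 × ln(6.205) = 2863.5 × 1.8253 ≈ 5226.8 m/s.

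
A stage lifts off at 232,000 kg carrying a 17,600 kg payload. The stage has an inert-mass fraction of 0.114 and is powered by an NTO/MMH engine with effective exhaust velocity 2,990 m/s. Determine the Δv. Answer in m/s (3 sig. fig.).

Stage wet mass = m₀ − payload = 232,000 − 17,600 = 214,400 kg.
Stage dry mass = ε × stage wet mass = 0.114 × 214,400 = 24,441.6 kg.
Burnout mass m_f = stage dry + payload = 24,441.6 + 17,600 = 42,041.6 kg.
Δv = v_e · ln(232,000/42,041.6) = 2990.0 × ln(5.518) = 2990.0 × 1.7081 ≈ 5107 m/s.

Δv ≈ 5110 m/s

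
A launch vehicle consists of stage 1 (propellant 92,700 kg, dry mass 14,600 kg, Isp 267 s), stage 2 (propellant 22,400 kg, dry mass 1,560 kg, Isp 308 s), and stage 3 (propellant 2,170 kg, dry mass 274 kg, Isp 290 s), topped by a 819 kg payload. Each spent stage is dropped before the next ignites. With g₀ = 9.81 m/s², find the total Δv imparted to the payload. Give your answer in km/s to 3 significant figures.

Δv ≈ 11.4 km/s

Ignition mass of stage 1 = 92,700+14,600 + 22,400+1,560 + 2,170+274 + 819 = 134,523 kg.
Stage 1: m₀ = 134,523 kg, m_f = 134,523 − 92,700 = 41,823 kg; Δv = 267×9.81×ln(3.216) = 2619.3×1.1683 ≈ 3060 m/s.
Stage 2: m₀ = 27,223 kg, m_f = 27,223 − 22,400 = 4,823 kg; Δv = 308×9.81×ln(5.644) = 3021.5×1.7307 ≈ 5229 m/s.
Stage 3: m₀ = 3,263 kg, m_f = 3,263 − 2,170 = 1,093 kg; Δv = 290×9.81×ln(2.985) = 2844.9×1.0937 ≈ 3112 m/s.
Total Δv = 3060 + 5229 + 3112 = 11401 m/s.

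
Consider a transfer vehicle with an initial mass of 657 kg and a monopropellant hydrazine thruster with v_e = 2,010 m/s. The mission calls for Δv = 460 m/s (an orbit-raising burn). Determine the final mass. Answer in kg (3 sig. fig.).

From the ideal rocket equation, m₀/m_f = exp(Δv / v_e) = exp(460 / 2010.0) = exp(0.2289) = 1.2572.
m_f = m₀ / 1.2572 = 657 / 1.2572 = 522.59 kg.

final mass ≈ 523 kg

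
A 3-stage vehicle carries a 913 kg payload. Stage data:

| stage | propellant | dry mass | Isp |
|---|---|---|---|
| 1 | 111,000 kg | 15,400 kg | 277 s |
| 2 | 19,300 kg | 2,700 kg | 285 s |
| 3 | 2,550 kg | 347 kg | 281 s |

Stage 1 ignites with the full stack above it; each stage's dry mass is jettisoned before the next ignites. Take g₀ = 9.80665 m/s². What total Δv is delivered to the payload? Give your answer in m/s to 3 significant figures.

Ignition mass of stage 1 = 111,000+15,400 + 19,300+2,700 + 2,550+347 + 913 = 152,210 kg.
Stage 1: m₀ = 152,210 kg, m_f = 152,210 − 111,000 = 41,210 kg; Δv = 277×9.80665×ln(3.694) = 2716.4×1.3066 ≈ 3549 m/s.
Stage 2: m₀ = 25,810 kg, m_f = 25,810 − 19,300 = 6,510 kg; Δv = 285×9.80665×ln(3.965) = 2794.9×1.3774 ≈ 3850 m/s.
Stage 3: m₀ = 3,810 kg, m_f = 3,810 − 2,550 = 1,260 kg; Δv = 281×9.80665×ln(3.024) = 2755.7×1.1065 ≈ 3049 m/s.
Total Δv = 3549 + 3850 + 3049 = 10448 m/s.

Δv ≈ 10400 m/s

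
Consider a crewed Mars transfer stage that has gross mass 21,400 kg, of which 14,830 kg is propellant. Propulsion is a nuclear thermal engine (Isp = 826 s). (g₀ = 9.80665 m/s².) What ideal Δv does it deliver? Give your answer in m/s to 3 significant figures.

v_e = Isp · g₀ = 826 × 9.80665 = 8100.3 m/s.
m_f = m₀ − m_prop = 21,400 − 14,830 = 6,570 kg.
Δv = v_e · ln(m₀/m_f) = 8100.3 × ln(3.257) = 8100.3 × 1.1809 ≈ 9565.5 m/s.

Δv ≈ 9570 m/s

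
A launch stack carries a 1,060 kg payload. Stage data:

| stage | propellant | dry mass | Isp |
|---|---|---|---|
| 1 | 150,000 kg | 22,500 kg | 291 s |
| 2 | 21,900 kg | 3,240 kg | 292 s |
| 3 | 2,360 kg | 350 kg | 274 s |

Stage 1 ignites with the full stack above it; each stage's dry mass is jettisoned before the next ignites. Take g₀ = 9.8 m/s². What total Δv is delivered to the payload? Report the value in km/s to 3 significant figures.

Ignition mass of stage 1 = 150,000+22,500 + 21,900+3,240 + 2,360+350 + 1,060 = 201,410 kg.
Stage 1: m₀ = 201,410 kg, m_f = 201,410 − 150,000 = 51,410 kg; Δv = 291×9.8×ln(3.918) = 2851.8×1.3655 ≈ 3894 m/s.
Stage 2: m₀ = 28,910 kg, m_f = 28,910 − 21,900 = 7,010 kg; Δv = 292×9.8×ln(4.124) = 2861.6×1.4168 ≈ 4054 m/s.
Stage 3: m₀ = 3,770 kg, m_f = 3,770 − 2,360 = 1,410 kg; Δv = 274×9.8×ln(2.674) = 2685.2×0.9835 ≈ 2641 m/s.
Total Δv = 3894 + 4054 + 2641 = 10589 m/s.

Δv ≈ 10.6 km/s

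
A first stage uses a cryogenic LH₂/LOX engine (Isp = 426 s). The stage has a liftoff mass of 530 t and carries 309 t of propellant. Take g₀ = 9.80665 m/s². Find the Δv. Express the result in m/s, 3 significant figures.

v_e = Isp · g₀ = 426 × 9.80665 = 4177.6 m/s.
m_f = m₀ − m_prop = 530 − 309 = 221 t.
From the ideal rocket equation, Δv = v_e · ln(m₀/m_f) = 4177.6 × ln(2.398) = 4177.6 × 0.8747 ≈ 3654.2 m/s.

Δv ≈ 3650 m/s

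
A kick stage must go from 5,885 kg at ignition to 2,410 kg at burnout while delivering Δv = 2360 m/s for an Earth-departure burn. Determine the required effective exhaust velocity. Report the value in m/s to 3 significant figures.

ln(m₀/m_f) = ln(5885/2410) = ln(2.442) = 0.8928.
From the ideal rocket equation, v_e = Δv / ln(m₀/m_f) = 2360 / 0.8928 = 2643.4 m/s.

v_e ≈ 2640 m/s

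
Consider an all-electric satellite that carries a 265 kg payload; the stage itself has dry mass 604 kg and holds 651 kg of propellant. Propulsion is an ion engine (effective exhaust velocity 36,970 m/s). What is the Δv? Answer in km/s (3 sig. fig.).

m₀ = payload + dry + propellant = 265 + 604 + 651 = 1,520 kg.
m_f = payload + dry = 265 + 604 = 869 kg.
Δv = v_e · ln(m₀/m_f) = 36970.0 × ln(1.749) = 36970.0 × 0.5591 ≈ 20670.8 m/s.

Δv ≈ 20.7 km/s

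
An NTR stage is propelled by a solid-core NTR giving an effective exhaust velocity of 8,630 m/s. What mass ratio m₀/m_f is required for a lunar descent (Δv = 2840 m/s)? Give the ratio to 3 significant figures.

m₀/m_f = exp(Δv / v_e) = exp(2840 / 8630.0) = exp(0.3291) = 1.3897.

mass ratio ≈ 1.39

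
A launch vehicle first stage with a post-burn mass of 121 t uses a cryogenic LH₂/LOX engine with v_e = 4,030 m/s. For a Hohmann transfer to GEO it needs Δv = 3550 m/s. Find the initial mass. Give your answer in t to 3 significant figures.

initial mass ≈ 292 t

m₀/m_f = exp(Δv / v_e) = exp(3550 / 4030.0) = exp(0.8809) = 2.4131.
m₀ = m_f × 2.4131 = 121 × 2.4131 = 291.985 t.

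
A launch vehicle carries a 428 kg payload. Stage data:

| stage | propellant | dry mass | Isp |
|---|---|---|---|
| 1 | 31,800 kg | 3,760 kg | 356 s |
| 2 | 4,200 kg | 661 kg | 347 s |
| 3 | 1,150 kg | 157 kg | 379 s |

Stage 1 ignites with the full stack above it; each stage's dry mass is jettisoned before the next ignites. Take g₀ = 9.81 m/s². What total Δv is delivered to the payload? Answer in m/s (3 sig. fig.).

Δv ≈ 12400 m/s

Ignition mass of stage 1 = 31,800+3,760 + 4,200+661 + 1,150+157 + 428 = 42,156 kg.
Stage 1: m₀ = 42,156 kg, m_f = 42,156 − 31,800 = 10,356 kg; Δv = 356×9.81×ln(4.071) = 3492.4×1.4038 ≈ 4903 m/s.
Stage 2: m₀ = 6,596 kg, m_f = 6,596 − 4,200 = 2,396 kg; Δv = 347×9.81×ln(2.753) = 3404.1×1.0127 ≈ 3447 m/s.
Stage 3: m₀ = 1,735 kg, m_f = 1,735 − 1,150 = 585 kg; Δv = 379×9.81×ln(2.966) = 3718.0×1.0872 ≈ 4042 m/s.
Total Δv = 4903 + 3447 + 4042 = 12392 m/s.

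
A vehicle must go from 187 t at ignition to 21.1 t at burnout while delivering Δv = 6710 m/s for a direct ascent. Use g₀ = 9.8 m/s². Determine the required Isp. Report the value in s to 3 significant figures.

Isp ≈ 314 s

ln(m₀/m_f) = ln(187000/21100) = ln(8.863) = 2.1818.
v_e = Δv / ln(m₀/m_f) = 6710 / 2.1818 = 3075.4 m/s.
Isp = v_e / g₀ = 3075.4 / 9.8 = 313.8 s.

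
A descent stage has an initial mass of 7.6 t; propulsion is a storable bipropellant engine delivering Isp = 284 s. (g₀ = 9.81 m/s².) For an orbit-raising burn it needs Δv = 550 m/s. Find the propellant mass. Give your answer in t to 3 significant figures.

v_e = Isp · g₀ = 284 × 9.81 = 2786.0 m/s.
Rocket equation: m₀/m_f = exp(Δv / v_e) = exp(550 / 2786.0) = exp(0.1974) = 1.2182.
m_f = 7.6 / 1.2182 = 6.23871 t, so propellant = m₀ − m_f = 7.6 − 6.23871 = 1.36129 t.

propellant mass ≈ 1.36 t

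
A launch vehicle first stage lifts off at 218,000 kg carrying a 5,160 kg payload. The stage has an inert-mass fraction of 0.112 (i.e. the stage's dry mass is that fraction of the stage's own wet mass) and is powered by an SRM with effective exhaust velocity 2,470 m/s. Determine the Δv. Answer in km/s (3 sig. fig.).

Δv ≈ 4.98 km/s

Stage wet mass = m₀ − payload = 218,000 − 5,160 = 212,840 kg.
Stage dry mass = ε × stage wet mass = 0.112 × 212,840 = 23,838.1 kg.
Burnout mass m_f = stage dry + payload = 23,838.1 + 5,160 = 28,998.1 kg.
By the Tsiolkovsky rocket equation, Δv = v_e · ln(218,000/28,998.1) = 2470.0 × ln(7.518) = 2470.0 × 2.0173 ≈ 4983 m/s.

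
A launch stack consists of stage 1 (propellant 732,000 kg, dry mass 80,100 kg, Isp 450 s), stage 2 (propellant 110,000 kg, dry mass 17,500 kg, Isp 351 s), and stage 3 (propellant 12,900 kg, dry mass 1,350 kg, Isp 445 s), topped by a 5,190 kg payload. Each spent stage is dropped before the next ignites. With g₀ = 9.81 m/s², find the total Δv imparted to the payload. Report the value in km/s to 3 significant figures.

Δv ≈ 15.9 km/s

Ignition mass of stage 1 = 732,000+80,100 + 110,000+17,500 + 12,900+1,350 + 5,190 = 959,040 kg.
Stage 1: m₀ = 959,040 kg, m_f = 959,040 − 732,000 = 227,040 kg; Δv = 450×9.81×ln(4.224) = 4414.5×1.4408 ≈ 6360 m/s.
Stage 2: m₀ = 146,940 kg, m_f = 146,940 − 110,000 = 36,940 kg; Δv = 351×9.81×ln(3.978) = 3443.3×1.3807 ≈ 4754 m/s.
Stage 3: m₀ = 19,440 kg, m_f = 19,440 − 12,900 = 6,540 kg; Δv = 445×9.81×ln(2.972) = 4365.4×1.0894 ≈ 4756 m/s.
Total Δv = 6360 + 4754 + 4756 = 15870 m/s.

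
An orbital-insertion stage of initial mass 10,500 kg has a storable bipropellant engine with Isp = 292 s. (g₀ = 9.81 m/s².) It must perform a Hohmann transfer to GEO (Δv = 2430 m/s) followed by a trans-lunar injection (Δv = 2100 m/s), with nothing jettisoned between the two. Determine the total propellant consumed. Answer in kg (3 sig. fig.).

v_e = Isp · g₀ = 292 × 9.81 = 2864.5 m/s.
After the first burn: m = 10500 × exp(−2430/2864.5) = 10500 × 0.42814 = 4,495.47 kg.
After the second burn: m = 4,495.47 × exp(−2100/2864.5) = 4,495.47 × 0.48041 = 2,159.67 kg.
Total propellant = m₀ − m_final = 10500 − 2,159.67 = 8,340.33 kg.

total propellant consumed ≈ 8340 kg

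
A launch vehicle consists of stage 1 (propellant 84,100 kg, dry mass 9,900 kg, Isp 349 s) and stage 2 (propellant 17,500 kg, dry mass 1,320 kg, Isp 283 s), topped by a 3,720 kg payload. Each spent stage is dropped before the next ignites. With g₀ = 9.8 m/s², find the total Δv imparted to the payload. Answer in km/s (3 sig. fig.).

Ignition mass of stage 1 = 84,100+9,900 + 17,500+1,320 + 3,720 = 116,540 kg.
Stage 1: m₀ = 116,540 kg, m_f = 116,540 − 84,100 = 32,440 kg; Δv = 349×9.8×ln(3.592) = 3420.2×1.2788 ≈ 4374 m/s.
Stage 2: m₀ = 22,540 kg, m_f = 22,540 − 17,500 = 5,040 kg; Δv = 283×9.8×ln(4.472) = 2773.4×1.4979 ≈ 4154 m/s.
Total Δv = 4374 + 4154 = 8528 m/s.

Δv ≈ 8.53 km/s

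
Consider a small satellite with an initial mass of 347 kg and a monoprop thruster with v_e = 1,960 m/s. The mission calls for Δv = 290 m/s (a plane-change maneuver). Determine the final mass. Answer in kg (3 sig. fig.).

Using Δv = v_e ln(m₀/m_f): m₀/m_f = exp(Δv / v_e) = exp(290 / 1960.0) = exp(0.1480) = 1.1595.
m_f = m₀ / 1.1595 = 347 / 1.1595 = 299.267 kg.

final mass ≈ 299 kg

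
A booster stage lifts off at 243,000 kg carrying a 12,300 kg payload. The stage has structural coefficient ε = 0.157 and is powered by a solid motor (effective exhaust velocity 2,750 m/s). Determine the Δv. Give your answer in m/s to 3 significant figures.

Stage wet mass = m₀ − payload = 243,000 − 12,300 = 230,700 kg.
Stage dry mass = ε × stage wet mass = 0.157 × 230,700 = 36,219.9 kg.
Burnout mass m_f = stage dry + payload = 36,219.9 + 12,300 = 48,519.9 kg.
From the ideal rocket equation, Δv = v_e · ln(243,000/48,519.9) = 2750.0 × ln(5.008) = 2750.0 × 1.6111 ≈ 4430 m/s.

Δv ≈ 4430 m/s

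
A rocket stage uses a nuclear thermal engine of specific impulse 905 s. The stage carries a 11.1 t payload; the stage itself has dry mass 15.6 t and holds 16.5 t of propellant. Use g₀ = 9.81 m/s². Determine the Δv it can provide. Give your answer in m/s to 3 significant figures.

Δv ≈ 4270 m/s

v_e = Isp · g₀ = 905 × 9.81 = 8878.1 m/s.
m₀ = payload + dry + propellant = 11.1 + 15.6 + 16.5 = 43.2 t.
m_f = payload + dry = 11.1 + 15.6 = 26.7 t.
Using Δv = v_e ln(m₀/m_f): Δv = v_e · ln(m₀/m_f) = 8878.1 × ln(1.618) = 8878.1 × 0.4812 ≈ 4271.9 m/s.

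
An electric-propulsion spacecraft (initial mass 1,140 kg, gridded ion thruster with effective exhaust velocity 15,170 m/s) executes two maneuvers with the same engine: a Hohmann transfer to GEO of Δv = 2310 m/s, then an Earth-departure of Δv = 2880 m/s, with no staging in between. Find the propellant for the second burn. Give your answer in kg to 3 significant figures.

After the first burn: m = 1140 × exp(−2310/15170.0) = 1140 × 0.85875 = 978.975 kg.
After the second burn: m = 978.975 × exp(−2880/15170.0) = 978.975 × 0.82708 = 809.691 kg.
Second-burn propellant = 978.975 − 809.691 = 169.284 kg.

propellant for the second burn ≈ 169 kg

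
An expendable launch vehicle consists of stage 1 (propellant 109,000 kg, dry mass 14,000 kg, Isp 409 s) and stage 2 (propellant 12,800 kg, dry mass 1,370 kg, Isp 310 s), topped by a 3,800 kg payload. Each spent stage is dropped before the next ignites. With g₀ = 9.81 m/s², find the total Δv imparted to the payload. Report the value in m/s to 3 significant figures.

Δv ≈ 9740 m/s

Ignition mass of stage 1 = 109,000+14,000 + 12,800+1,370 + 3,800 = 140,970 kg.
Stage 1: m₀ = 140,970 kg, m_f = 140,970 − 109,000 = 31,970 kg; Δv = 409×9.81×ln(4.409) = 4012.3×1.4837 ≈ 5953 m/s.
Stage 2: m₀ = 17,970 kg, m_f = 17,970 − 12,800 = 5,170 kg; Δv = 310×9.81×ln(3.476) = 3041.1×1.2458 ≈ 3789 m/s.
Total Δv = 5953 + 3789 = 9742 m/s.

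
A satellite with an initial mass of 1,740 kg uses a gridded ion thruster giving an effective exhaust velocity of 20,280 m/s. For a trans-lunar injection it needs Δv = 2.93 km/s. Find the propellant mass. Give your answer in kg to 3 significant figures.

Rocket equation: m₀/m_f = exp(Δv / v_e) = exp(2930 / 20280.0) = exp(0.1445) = 1.1554.
m_f = 1,740 / 1.1554 = 1,505.97 kg, so propellant = m₀ − m_f = 1,740 − 1,505.97 = 234.03 kg.

propellant mass ≈ 234 kg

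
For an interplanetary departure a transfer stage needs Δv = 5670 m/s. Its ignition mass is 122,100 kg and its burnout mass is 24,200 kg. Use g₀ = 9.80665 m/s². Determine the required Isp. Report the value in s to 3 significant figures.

ln(m₀/m_f) = ln(122100/24200) = ln(5.045) = 1.6185.
Rocket equation: v_e = Δv / ln(m₀/m_f) = 5670 / 1.6185 = 3503.3 m/s.
Isp = v_e / g₀ = 3503.3 / 9.80665 = 357.2 s.

Isp ≈ 357 s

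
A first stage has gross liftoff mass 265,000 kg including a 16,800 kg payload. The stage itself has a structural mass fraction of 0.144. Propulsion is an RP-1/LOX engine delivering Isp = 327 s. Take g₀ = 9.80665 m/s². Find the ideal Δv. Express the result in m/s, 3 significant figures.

Stage wet mass = m₀ − payload = 265,000 − 16,800 = 248,200 kg.
Stage dry mass = ε × stage wet mass = 0.144 × 248,200 = 35,740.8 kg.
Burnout mass m_f = stage dry + payload = 35,740.8 + 16,800 = 52,540.8 kg.
v_e = Isp · g₀ = 327 × 9.80665 = 3206.8 m/s.
Δv = v_e · ln(265,000/52,540.8) = 3206.8 × ln(5.044) = 3206.8 × 1.6181 ≈ 5189 m/s.

Δv ≈ 5190 m/s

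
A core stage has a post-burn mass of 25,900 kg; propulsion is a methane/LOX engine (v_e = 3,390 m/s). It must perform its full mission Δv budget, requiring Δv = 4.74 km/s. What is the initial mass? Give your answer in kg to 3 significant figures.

initial mass ≈ 105000 kg

By the Tsiolkovsky rocket equation, m₀/m_f = exp(Δv / v_e) = exp(4740 / 3390.0) = exp(1.3982) = 4.0480.
m₀ = m_f × 4.0480 = 25,900 × 4.0480 = 104,843 kg.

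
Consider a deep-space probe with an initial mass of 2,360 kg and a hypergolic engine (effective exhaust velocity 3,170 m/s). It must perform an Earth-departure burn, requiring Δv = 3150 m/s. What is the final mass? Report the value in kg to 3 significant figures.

m₀/m_f = exp(Δv / v_e) = exp(3150 / 3170.0) = exp(0.9937) = 2.7012.
m_f = m₀ / 2.7012 = 2,360 / 2.7012 = 873.686 kg.

final mass ≈ 874 kg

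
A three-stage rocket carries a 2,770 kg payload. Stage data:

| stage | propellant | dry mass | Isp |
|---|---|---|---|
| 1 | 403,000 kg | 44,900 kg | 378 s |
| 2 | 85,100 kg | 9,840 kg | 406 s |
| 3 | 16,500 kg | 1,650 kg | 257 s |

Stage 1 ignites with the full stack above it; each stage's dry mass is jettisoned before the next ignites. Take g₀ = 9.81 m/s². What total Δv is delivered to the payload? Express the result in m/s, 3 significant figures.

Δv ≈ 13900 m/s

Ignition mass of stage 1 = 403,000+44,900 + 85,100+9,840 + 16,500+1,650 + 2,770 = 563,760 kg.
Stage 1: m₀ = 563,760 kg, m_f = 563,760 − 403,000 = 160,760 kg; Δv = 378×9.81×ln(3.507) = 3708.2×1.2547 ≈ 4653 m/s.
Stage 2: m₀ = 115,860 kg, m_f = 115,860 − 85,100 = 30,760 kg; Δv = 406×9.81×ln(3.767) = 3982.9×1.3262 ≈ 5282 m/s.
Stage 3: m₀ = 20,920 kg, m_f = 20,920 − 16,500 = 4,420 kg; Δv = 257×9.81×ln(4.733) = 2521.2×1.5546 ≈ 3919 m/s.
Total Δv = 4653 + 5282 + 3919 = 13854 m/s.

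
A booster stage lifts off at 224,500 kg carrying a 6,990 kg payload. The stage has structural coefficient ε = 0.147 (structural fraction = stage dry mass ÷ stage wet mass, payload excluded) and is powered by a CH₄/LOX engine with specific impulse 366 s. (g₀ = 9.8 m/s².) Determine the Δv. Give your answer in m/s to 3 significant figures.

Stage wet mass = m₀ − payload = 224,500 − 6,990 = 217,510 kg.
Stage dry mass = ε × stage wet mass = 0.147 × 217,510 = 31,974 kg.
Burnout mass m_f = stage dry + payload = 31,974 + 6,990 = 38,964 kg.
v_e = Isp · g₀ = 366 × 9.8 = 3586.8 m/s.
By the Tsiolkovsky rocket equation, Δv = v_e · ln(224,500/38,964) = 3586.8 × ln(5.762) = 3586.8 × 1.7512 ≈ 6281 m/s.

Δv ≈ 6280 m/s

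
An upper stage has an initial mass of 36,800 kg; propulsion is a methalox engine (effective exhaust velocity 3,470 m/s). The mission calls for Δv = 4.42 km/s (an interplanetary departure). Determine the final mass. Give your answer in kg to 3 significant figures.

final mass ≈ 10300 kg

Rocket equation: m₀/m_f = exp(Δv / v_e) = exp(4420 / 3470.0) = exp(1.2738) = 3.5743.
m_f = m₀ / 3.5743 = 36,800 / 3.5743 = 10,295.7 kg.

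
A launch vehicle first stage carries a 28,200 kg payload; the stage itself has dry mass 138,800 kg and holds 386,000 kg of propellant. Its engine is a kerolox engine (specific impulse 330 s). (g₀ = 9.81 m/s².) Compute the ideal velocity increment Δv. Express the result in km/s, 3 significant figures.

v_e = Isp · g₀ = 330 × 9.81 = 3237.3 m/s.
m₀ = payload + dry + propellant = 28,200 + 138,800 + 386,000 = 553,000 kg.
m_f = payload + dry = 28,200 + 138,800 = 167,000 kg.
Δv = v_e · ln(m₀/m_f) = 3237.3 × ln(3.311) = 3237.3 × 1.1974 ≈ 3876.2 m/s.

Δv ≈ 3.88 km/s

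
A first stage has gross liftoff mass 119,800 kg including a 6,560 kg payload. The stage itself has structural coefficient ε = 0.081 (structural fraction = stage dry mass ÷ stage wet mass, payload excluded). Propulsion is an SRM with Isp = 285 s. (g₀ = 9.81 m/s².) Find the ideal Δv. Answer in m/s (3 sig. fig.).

Δv ≈ 5680 m/s

Stage wet mass = m₀ − payload = 119,800 − 6,560 = 113,240 kg.
Stage dry mass = ε × stage wet mass = 0.081 × 113,240 = 9,172.44 kg.
Burnout mass m_f = stage dry + payload = 9,172.44 + 6,560 = 15,732.44 kg.
v_e = Isp · g₀ = 285 × 9.81 = 2795.9 m/s.
Rocket equation: Δv = v_e · ln(119,800/15,732.44) = 2795.9 × ln(7.615) = 2795.9 × 2.0301 ≈ 5676 m/s.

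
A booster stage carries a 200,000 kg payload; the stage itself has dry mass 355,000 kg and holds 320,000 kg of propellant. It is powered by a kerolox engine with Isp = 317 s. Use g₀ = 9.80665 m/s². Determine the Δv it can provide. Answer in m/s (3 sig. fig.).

Δv ≈ 1420 m/s

v_e = Isp · g₀ = 317 × 9.80665 = 3108.7 m/s.
m₀ = payload + dry + propellant = 200,000 + 355,000 + 320,000 = 875,000 kg.
m_f = payload + dry = 200,000 + 355,000 = 555,000 kg.
Δv = v_e · ln(m₀/m_f) = 3108.7 × ln(1.577) = 3108.7 × 0.4553 ≈ 1415.3 m/s.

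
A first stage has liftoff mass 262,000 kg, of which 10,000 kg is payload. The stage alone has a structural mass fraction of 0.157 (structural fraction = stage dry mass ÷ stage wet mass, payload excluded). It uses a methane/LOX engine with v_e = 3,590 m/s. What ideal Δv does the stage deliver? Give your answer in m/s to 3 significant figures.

Stage wet mass = m₀ − payload = 262,000 − 10,000 = 252,000 kg.
Stage dry mass = ε × stage wet mass = 0.157 × 252,000 = 39,564 kg.
Burnout mass m_f = stage dry + payload = 39,564 + 10,000 = 49,564 kg.
Δv = v_e · ln(262,000/49,564) = 3590.0 × ln(5.286) = 3590.0 × 1.6651 ≈ 5978 m/s.

Δv ≈ 5980 m/s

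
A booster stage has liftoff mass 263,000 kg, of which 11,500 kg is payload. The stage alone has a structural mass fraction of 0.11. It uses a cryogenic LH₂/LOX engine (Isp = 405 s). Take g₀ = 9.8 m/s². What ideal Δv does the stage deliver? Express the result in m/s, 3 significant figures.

Stage wet mass = m₀ − payload = 263,000 − 11,500 = 251,500 kg.
Stage dry mass = ε × stage wet mass = 0.11 × 251,500 = 27,665 kg.
Burnout mass m_f = stage dry + payload = 27,665 + 11,500 = 39,165 kg.
v_e = Isp · g₀ = 405 × 9.8 = 3969.0 m/s.
Δv = v_e · ln(263,000/39,165) = 3969.0 × ln(6.715) = 3969.0 × 1.9044 ≈ 7558 m/s.

Δv ≈ 7560 m/s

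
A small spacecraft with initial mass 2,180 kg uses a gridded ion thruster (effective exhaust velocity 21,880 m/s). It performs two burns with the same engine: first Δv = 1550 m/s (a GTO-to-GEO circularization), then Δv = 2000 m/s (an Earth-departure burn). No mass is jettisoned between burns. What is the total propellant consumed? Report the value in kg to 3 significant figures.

total propellant consumed ≈ 326 kg

After the first burn: m = 2180 × exp(−1550/21880.0) = 2180 × 0.93161 = 2,030.91 kg.
After the second burn: m = 2,030.91 × exp(−2000/21880.0) = 2,030.91 × 0.91265 = 1,853.51 kg.
Total propellant = m₀ − m_final = 2180 − 1,853.51 = 326.49 kg.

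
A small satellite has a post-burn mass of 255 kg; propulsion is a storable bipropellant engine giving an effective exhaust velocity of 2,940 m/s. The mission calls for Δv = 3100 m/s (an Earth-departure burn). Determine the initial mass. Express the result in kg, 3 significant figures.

By the Tsiolkovsky rocket equation, m₀/m_f = exp(Δv / v_e) = exp(3100 / 2940.0) = exp(1.0544) = 2.8703.
m₀ = m_f × 2.8703 = 255 × 2.8703 = 731.927 kg.

initial mass ≈ 732 kg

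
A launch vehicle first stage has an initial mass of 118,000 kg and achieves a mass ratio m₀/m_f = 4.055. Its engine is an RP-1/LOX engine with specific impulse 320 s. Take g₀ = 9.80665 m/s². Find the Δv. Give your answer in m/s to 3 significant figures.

Δv ≈ 4390 m/s

v_e = Isp · g₀ = 320 × 9.80665 = 3138.1 m/s.
Rocket equation: Δv = v_e · ln(4.055) = 3138.1 × 1.4000 ≈ 4393.2 m/s.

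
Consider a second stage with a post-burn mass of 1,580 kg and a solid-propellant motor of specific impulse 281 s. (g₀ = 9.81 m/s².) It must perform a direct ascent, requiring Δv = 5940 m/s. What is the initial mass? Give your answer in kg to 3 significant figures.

initial mass ≈ 13600 kg

v_e = Isp · g₀ = 281 × 9.81 = 2756.6 m/s.
By the Tsiolkovsky rocket equation, m₀/m_f = exp(Δv / v_e) = exp(5940 / 2756.6) = exp(2.1548) = 8.6263.
m₀ = m_f × 8.6263 = 1,580 × 8.6263 = 13,629.6 kg.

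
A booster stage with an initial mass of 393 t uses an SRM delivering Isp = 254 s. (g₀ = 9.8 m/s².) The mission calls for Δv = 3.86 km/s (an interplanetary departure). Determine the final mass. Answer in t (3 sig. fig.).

final mass ≈ 83.4 t

v_e = Isp · g₀ = 254 × 9.8 = 2489.2 m/s.
By the Tsiolkovsky rocket equation, m₀/m_f = exp(Δv / v_e) = exp(3860 / 2489.2) = exp(1.5507) = 4.7148.
m_f = m₀ / 4.7148 = 393 / 4.7148 = 83.3545 t.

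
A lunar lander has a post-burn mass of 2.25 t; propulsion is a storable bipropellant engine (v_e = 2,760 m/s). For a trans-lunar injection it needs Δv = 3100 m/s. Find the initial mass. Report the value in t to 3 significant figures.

By the Tsiolkovsky rocket equation, m₀/m_f = exp(Δv / v_e) = exp(3100 / 2760.0) = exp(1.1232) = 3.0746.
m₀ = m_f × 3.0746 = 2.25 × 3.0746 = 6.91785 t.

initial mass ≈ 6.92 t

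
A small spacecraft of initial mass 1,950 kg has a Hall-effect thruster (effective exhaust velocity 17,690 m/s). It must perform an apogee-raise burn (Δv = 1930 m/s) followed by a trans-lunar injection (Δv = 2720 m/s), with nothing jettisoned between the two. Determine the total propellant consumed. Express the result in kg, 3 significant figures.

After the first burn: m = 1950 × exp(−1930/17690.0) = 1950 × 0.89664 = 1,748.45 kg.
After the second burn: m = 1,748.45 × exp(−2720/17690.0) = 1,748.45 × 0.85748 = 1,499.26 kg.
Total propellant = m₀ − m_final = 1950 − 1,499.26 = 450.74 kg.

total propellant consumed ≈ 451 kg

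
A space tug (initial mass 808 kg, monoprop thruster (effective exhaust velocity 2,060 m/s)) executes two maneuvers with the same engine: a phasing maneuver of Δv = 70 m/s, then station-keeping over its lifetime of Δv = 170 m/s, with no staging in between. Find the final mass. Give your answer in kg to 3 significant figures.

final mass ≈ 719 kg

After the first burn: m = 808 × exp(−70/2060.0) = 808 × 0.96659 = 781.005 kg.
After the second burn: m = 781.005 × exp(−170/2060.0) = 781.005 × 0.92079 = 719.142 kg.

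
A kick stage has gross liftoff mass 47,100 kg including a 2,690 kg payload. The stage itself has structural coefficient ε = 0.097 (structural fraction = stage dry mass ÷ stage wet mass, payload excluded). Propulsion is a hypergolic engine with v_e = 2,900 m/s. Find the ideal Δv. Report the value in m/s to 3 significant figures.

Δv ≈ 5530 m/s

Stage wet mass = m₀ − payload = 47,100 − 2,690 = 44,410 kg.
Stage dry mass = ε × stage wet mass = 0.097 × 44,410 = 4,307.77 kg.
Burnout mass m_f = stage dry + payload = 4,307.77 + 2,690 = 6,997.77 kg.
By the Tsiolkovsky rocket equation, Δv = v_e · ln(47,100/6,997.77) = 2900.0 × ln(6.731) = 2900.0 × 1.9067 ≈ 5529 m/s.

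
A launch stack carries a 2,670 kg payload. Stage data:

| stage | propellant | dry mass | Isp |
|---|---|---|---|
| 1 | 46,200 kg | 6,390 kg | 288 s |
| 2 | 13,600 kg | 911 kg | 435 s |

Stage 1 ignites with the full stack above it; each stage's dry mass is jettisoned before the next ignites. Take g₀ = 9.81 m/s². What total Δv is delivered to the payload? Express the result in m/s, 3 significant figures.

Δv ≈ 9760 m/s

Ignition mass of stage 1 = 46,200+6,390 + 13,600+911 + 2,670 = 69,771 kg.
Stage 1: m₀ = 69,771 kg, m_f = 69,771 − 46,200 = 23,571 kg; Δv = 288×9.81×ln(2.96) = 2825.3×1.0852 ≈ 3066 m/s.
Stage 2: m₀ = 17,181 kg, m_f = 17,181 − 13,600 = 3,581 kg; Δv = 435×9.81×ln(4.798) = 4267.4×1.5682 ≈ 6692 m/s.
Total Δv = 3066 + 6692 = 9758 m/s.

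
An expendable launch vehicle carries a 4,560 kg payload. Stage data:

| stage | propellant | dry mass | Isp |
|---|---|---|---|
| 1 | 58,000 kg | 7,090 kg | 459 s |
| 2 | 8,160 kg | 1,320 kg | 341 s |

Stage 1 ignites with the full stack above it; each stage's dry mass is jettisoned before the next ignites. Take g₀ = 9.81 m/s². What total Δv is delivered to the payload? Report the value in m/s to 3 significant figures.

Ignition mass of stage 1 = 58,000+7,090 + 8,160+1,320 + 4,560 = 79,130 kg.
Stage 1: m₀ = 79,130 kg, m_f = 79,130 − 58,000 = 21,130 kg; Δv = 459×9.81×ln(3.745) = 4502.8×1.3204 ≈ 5945 m/s.
Stage 2: m₀ = 14,040 kg, m_f = 14,040 − 8,160 = 5,880 kg; Δv = 341×9.81×ln(2.388) = 3345.2×0.8704 ≈ 2912 m/s.
Total Δv = 5945 + 2912 = 8857 m/s.

Δv ≈ 8860 m/s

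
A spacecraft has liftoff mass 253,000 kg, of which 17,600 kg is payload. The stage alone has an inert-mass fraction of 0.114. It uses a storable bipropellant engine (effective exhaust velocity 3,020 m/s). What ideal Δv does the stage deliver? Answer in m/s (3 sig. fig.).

Δv ≈ 5250 m/s

Stage wet mass = m₀ − payload = 253,000 − 17,600 = 235,400 kg.
Stage dry mass = ε × stage wet mass = 0.114 × 235,400 = 26,835.6 kg.
Burnout mass m_f = stage dry + payload = 26,835.6 + 17,600 = 44,435.6 kg.
Δv = v_e · ln(253,000/44,435.6) = 3020.0 × ln(5.694) = 3020.0 × 1.7393 ≈ 5253 m/s.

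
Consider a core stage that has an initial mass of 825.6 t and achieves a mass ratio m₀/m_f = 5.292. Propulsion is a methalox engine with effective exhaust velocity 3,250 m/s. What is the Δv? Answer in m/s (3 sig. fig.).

Δv = v_e · ln(5.292) = 3250.0 × 1.6662 ≈ 5415.1 m/s.

Δv ≈ 5420 m/s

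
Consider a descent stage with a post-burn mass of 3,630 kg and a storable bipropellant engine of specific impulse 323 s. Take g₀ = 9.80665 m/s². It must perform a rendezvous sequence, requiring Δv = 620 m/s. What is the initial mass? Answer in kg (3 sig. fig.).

initial mass ≈ 4410 kg

v_e = Isp · g₀ = 323 × 9.80665 = 3167.5 m/s.
From the ideal rocket equation, m₀/m_f = exp(Δv / v_e) = exp(620 / 3167.5) = exp(0.1957) = 1.2162.
m₀ = m_f × 1.2162 = 3,630 × 1.2162 = 4,414.81 kg.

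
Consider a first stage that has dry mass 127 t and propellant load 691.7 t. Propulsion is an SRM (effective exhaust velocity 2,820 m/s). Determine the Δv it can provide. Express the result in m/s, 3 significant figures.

Δv ≈ 5260 m/s

m₀ = m_dry + m_prop = 127 + 691.7 = 818.7 t.
Using Δv = v_e ln(m₀/m_f): Δv = v_e · ln(m₀/m_f) = 2820.0 × ln(6.446) = 2820.0 × 1.8635 ≈ 5255.2 m/s.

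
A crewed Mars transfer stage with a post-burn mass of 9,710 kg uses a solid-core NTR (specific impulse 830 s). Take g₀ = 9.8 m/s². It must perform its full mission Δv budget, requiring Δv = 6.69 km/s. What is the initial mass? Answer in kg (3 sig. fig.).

v_e = Isp · g₀ = 830 × 9.8 = 8134.0 m/s.
m₀/m_f = exp(Δv / v_e) = exp(6690 / 8134.0) = exp(0.8225) = 2.2761.
m₀ = m_f × 2.2761 = 9,710 × 2.2761 = 22,100.9 kg.

initial mass ≈ 22100 kg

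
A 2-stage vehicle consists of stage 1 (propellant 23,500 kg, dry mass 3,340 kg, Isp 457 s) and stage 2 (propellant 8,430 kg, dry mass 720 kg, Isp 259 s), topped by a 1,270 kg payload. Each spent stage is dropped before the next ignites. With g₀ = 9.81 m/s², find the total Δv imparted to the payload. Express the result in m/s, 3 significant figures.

Δv ≈ 8670 m/s

Ignition mass of stage 1 = 23,500+3,340 + 8,430+720 + 1,270 = 37,260 kg.
Stage 1: m₀ = 37,260 kg, m_f = 37,260 − 23,500 = 13,760 kg; Δv = 457×9.81×ln(2.708) = 4483.2×0.9962 ≈ 4466 m/s.
Stage 2: m₀ = 10,420 kg, m_f = 10,420 − 8,430 = 1,990 kg; Δv = 259×9.81×ln(5.236) = 2540.8×1.6556 ≈ 4207 m/s.
Total Δv = 4466 + 4207 = 8673 m/s.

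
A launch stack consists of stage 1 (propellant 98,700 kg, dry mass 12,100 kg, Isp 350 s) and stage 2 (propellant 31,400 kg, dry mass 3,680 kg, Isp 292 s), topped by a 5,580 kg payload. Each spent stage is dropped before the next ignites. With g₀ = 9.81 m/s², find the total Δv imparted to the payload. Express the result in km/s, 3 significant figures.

Δv ≈ 7.86 km/s

Ignition mass of stage 1 = 98,700+12,100 + 31,400+3,680 + 5,580 = 151,460 kg.
Stage 1: m₀ = 151,460 kg, m_f = 151,460 − 98,700 = 52,760 kg; Δv = 350×9.81×ln(2.871) = 3433.5×1.0546 ≈ 3621 m/s.
Stage 2: m₀ = 40,660 kg, m_f = 40,660 − 31,400 = 9,260 kg; Δv = 292×9.81×ln(4.391) = 2864.5×1.4795 ≈ 4238 m/s.
Total Δv = 3621 + 4238 = 7859 m/s.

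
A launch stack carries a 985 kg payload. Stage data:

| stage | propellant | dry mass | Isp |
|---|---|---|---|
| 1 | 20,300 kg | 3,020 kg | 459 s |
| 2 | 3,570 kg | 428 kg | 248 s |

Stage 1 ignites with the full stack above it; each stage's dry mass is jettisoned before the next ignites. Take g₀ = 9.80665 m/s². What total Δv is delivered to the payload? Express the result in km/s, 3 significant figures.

Ignition mass of stage 1 = 20,300+3,020 + 3,570+428 + 985 = 28,303 kg.
Stage 1: m₀ = 28,303 kg, m_f = 28,303 − 20,300 = 8,003 kg; Δv = 459×9.80665×ln(3.537) = 4501.3×1.2632 ≈ 5686 m/s.
Stage 2: m₀ = 4,983 kg, m_f = 4,983 − 3,570 = 1,413 kg; Δv = 248×9.80665×ln(3.527) = 2432.0×1.2603 ≈ 3065 m/s.
Total Δv = 5686 + 3065 = 8751 m/s.

Δv ≈ 8.75 km/s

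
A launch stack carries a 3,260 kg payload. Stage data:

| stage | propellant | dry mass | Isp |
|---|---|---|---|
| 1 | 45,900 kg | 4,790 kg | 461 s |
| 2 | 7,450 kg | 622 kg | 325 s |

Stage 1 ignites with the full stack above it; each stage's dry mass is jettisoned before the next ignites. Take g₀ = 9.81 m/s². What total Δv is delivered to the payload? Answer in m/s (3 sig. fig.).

Δv ≈ 9510 m/s

Ignition mass of stage 1 = 45,900+4,790 + 7,450+622 + 3,260 = 62,022 kg.
Stage 1: m₀ = 62,022 kg, m_f = 62,022 − 45,900 = 16,122 kg; Δv = 461×9.81×ln(3.847) = 4522.4×1.3473 ≈ 6093 m/s.
Stage 2: m₀ = 11,332 kg, m_f = 11,332 − 7,450 = 3,882 kg; Δv = 325×9.81×ln(2.919) = 3188.2×1.0713 ≈ 3416 m/s.
Total Δv = 6093 + 3416 = 9509 m/s.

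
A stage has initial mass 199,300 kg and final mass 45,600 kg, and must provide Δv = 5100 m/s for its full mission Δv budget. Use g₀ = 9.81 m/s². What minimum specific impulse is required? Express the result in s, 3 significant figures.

ln(m₀/m_f) = ln(199300/45600) = ln(4.371) = 1.4749.
v_e = Δv / ln(m₀/m_f) = 5100 / 1.4749 = 3457.9 m/s.
Isp = v_e / g₀ = 3457.9 / 9.81 = 352.5 s.

Isp ≈ 352 s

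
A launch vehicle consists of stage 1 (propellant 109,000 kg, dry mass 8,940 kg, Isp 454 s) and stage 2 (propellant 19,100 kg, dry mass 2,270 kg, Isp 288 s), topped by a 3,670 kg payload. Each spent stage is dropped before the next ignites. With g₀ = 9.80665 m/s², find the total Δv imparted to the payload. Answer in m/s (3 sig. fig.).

Δv ≈ 10500 m/s

Ignition mass of stage 1 = 109,000+8,940 + 19,100+2,270 + 3,670 = 142,980 kg.
Stage 1: m₀ = 142,980 kg, m_f = 142,980 − 109,000 = 33,980 kg; Δv = 454×9.80665×ln(4.208) = 4452.2×1.4369 ≈ 6398 m/s.
Stage 2: m₀ = 25,040 kg, m_f = 25,040 − 19,100 = 5,940 kg; Δv = 288×9.80665×ln(4.215) = 2824.3×1.4388 ≈ 4064 m/s.
Total Δv = 6398 + 4064 = 10462 m/s.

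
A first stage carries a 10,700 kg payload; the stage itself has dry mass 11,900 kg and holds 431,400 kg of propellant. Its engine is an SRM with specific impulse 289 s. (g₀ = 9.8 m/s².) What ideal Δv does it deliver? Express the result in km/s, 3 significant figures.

Δv ≈ 8.50 km/s

v_e = Isp · g₀ = 289 × 9.8 = 2832.2 m/s.
m₀ = payload + dry + propellant = 10,700 + 11,900 + 431,400 = 454,000 kg.
m_f = payload + dry = 10,700 + 11,900 = 22,600 kg.
Using Δv = v_e ln(m₀/m_f): Δv = v_e · ln(m₀/m_f) = 2832.2 × ln(20.09) = 2832.2 × 3.0001 ≈ 8497.0 m/s.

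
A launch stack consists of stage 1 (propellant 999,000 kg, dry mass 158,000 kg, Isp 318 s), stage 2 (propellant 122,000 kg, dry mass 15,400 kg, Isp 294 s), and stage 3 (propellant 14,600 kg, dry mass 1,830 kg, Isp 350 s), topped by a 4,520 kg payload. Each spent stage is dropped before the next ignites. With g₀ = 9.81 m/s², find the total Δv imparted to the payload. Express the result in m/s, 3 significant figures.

Δv ≈ 12800 m/s

Ignition mass of stage 1 = 999,000+158,000 + 122,000+15,400 + 14,600+1,830 + 4,520 = 1,315,350 kg.
Stage 1: m₀ = 1,315,350 kg, m_f = 1,315,350 − 999,000 = 316,350 kg; Δv = 318×9.81×ln(4.158) = 3119.6×1.4250 ≈ 4445 m/s.
Stage 2: m₀ = 158,350 kg, m_f = 158,350 − 122,000 = 36,350 kg; Δv = 294×9.81×ln(4.356) = 2884.1×1.4716 ≈ 4244 m/s.
Stage 3: m₀ = 20,950 kg, m_f = 20,950 − 14,600 = 6,350 kg; Δv = 350×9.81×ln(3.299) = 3433.5×1.1937 ≈ 4099 m/s.
Total Δv = 4445 + 4244 + 4099 = 12788 m/s.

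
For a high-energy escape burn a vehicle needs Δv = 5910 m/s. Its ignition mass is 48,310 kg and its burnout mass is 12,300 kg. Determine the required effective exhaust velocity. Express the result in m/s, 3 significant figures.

ln(m₀/m_f) = ln(48310/12300) = ln(3.928) = 1.3680.
Rocket equation: v_e = Δv / ln(m₀/m_f) = 5910 / 1.3680 = 4320.1 m/s.

v_e ≈ 4320 m/s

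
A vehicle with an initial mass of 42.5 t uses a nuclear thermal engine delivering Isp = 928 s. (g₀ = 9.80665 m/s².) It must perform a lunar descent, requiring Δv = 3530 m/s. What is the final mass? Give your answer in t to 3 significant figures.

v_e = Isp · g₀ = 928 × 9.80665 = 9100.6 m/s.
By the Tsiolkovsky rocket equation, m₀/m_f = exp(Δv / v_e) = exp(3530 / 9100.6) = exp(0.3879) = 1.4739.
m_f = m₀ / 1.4739 = 42.5 / 1.4739 = 28.8351 t.

final mass ≈ 28.8 t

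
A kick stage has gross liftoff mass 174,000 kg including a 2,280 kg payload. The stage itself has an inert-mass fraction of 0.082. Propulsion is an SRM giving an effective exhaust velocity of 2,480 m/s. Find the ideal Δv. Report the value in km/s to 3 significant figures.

Stage wet mass = m₀ − payload = 174,000 − 2,280 = 171,720 kg.
Stage dry mass = ε × stage wet mass = 0.082 × 171,720 = 14,081 kg.
Burnout mass m_f = stage dry + payload = 14,081 + 2,280 = 16,361 kg.
By the Tsiolkovsky rocket equation, Δv = v_e · ln(174,000/16,361) = 2480.0 × ln(10.64) = 2480.0 × 2.3642 ≈ 5863 m/s.

Δv ≈ 5.86 km/s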